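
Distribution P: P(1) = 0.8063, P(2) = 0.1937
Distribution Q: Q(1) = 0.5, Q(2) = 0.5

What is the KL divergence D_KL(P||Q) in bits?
0.2909 bits

D_KL(P||Q) = Σ P(x) log₂(P(x)/Q(x))

Computing term by term:
  P(1)·log₂(P(1)/Q(1)) = 0.8063·log₂(0.8063/0.5) = 0.55585
  P(2)·log₂(P(2)/Q(2)) = 0.1937·log₂(0.1937/0.5) = -0.26500

D_KL(P||Q) = 0.55585 - 0.26500 = 0.29085 ≈ 0.2909 bits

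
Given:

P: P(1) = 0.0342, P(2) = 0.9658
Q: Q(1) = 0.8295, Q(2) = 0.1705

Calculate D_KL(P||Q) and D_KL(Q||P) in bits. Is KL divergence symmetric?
D_KL(P||Q) = 2.2591 bits, D_KL(Q||P) = 3.3893 bits. No, KL divergence is not symmetric.

D_KL(P||Q) = Σ P(x) log₂(P(x)/Q(x))

Computing term by term:
  P(1)·log₂(P(1)/Q(1)) = 0.0342·log₂(0.0342/0.8295) = -0.15733
  P(2)·log₂(P(2)/Q(2)) = 0.9658·log₂(0.9658/0.1705) = 2.41639

D_KL(P||Q) = -0.15733 + 2.41639 = 2.25906 ≈ 2.2591 bits

D_KL(Q||P) = Σ Q(x) log₂(Q(x)/P(x))

Computing term by term:
  Q(1)·log₂(Q(1)/P(1)) = 0.8295·log₂(0.8295/0.0342) = 3.81584
  Q(2)·log₂(Q(2)/P(2)) = 0.1705·log₂(0.1705/0.9658) = -0.42658

D_KL(Q||P) = 3.81584 - 0.42658 = 3.38926 ≈ 3.3893 bits

These are NOT equal (difference: 1.1302 bits). KL divergence is asymmetric: D_KL(P||Q) ≠ D_KL(Q||P) in general.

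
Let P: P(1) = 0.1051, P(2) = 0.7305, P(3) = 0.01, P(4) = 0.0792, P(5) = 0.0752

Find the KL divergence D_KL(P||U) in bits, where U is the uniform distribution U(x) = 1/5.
1.0125 bits

U(i) = 1/5 for all i

D_KL(P||U) = Σ P(x) log₂(P(x) / (1/5))
           = Σ P(x) log₂(P(x)) + log₂(5)
           = log₂(5) - H(P)

H(P) = -Σ P(x) log₂(P(x)):
  -P(1)·log₂(P(1)) = -(0.1051)·log₂(0.1051) = 0.34159
  -P(2)·log₂(P(2)) = -(0.7305)·log₂(0.7305) = 0.33095
  -P(3)·log₂(P(3)) = -(0.01)·log₂(0.01) = 0.06644
  -P(4)·log₂(P(4)) = -(0.0792)·log₂(0.0792) = 0.28974
  -P(5)·log₂(P(5)) = -(0.0752)·log₂(0.0752) = 0.28073
H(P) = 0.34159 + 0.33095 + 0.06644 + 0.28974 + 0.28073 = 1.30945 bits

log₂(5) = 2.32193 bits

D_KL(P||U) = 2.32193 - 1.30945 = 1.01248 ≈ 1.0125 bits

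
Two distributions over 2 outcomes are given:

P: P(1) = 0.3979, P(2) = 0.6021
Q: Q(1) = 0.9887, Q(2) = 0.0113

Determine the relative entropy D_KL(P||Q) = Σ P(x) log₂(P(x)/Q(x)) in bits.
2.9309 bits

D_KL(P||Q) = Σ P(x) log₂(P(x)/Q(x))

Computing term by term:
  P(1)·log₂(P(1)/Q(1)) = 0.3979·log₂(0.3979/0.9887) = -0.52249
  P(2)·log₂(P(2)/Q(2)) = 0.6021·log₂(0.6021/0.0113) = 3.45341

D_KL(P||Q) = -0.52249 + 3.45341 = 2.93092 ≈ 2.9309 bits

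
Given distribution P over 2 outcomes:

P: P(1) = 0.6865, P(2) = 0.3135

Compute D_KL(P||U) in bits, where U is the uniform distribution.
0.1028 bits

U(i) = 1/2 for all i

D_KL(P||U) = Σ P(x) log₂(P(x) / (1/2))
           = Σ P(x) log₂(P(x)) + log₂(2)
           = log₂(2) - H(P)

H(P) = -Σ P(x) log₂(P(x)):
  -P(1)·log₂(P(1)) = -(0.6865)·log₂(0.6865) = 0.37254
  -P(2)·log₂(P(2)) = -(0.3135)·log₂(0.3135) = 0.52463
H(P) = 0.37254 + 0.52463 = 0.89717 bits

log₂(2) = 1.00000 bits

D_KL(P||U) = 1.00000 - 0.89717 = 0.10283 ≈ 0.1028 bits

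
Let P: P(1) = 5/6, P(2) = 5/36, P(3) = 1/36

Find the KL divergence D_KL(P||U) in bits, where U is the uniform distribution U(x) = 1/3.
0.8266 bits

U(i) = 1/3 for all i

D_KL(P||U) = Σ P(x) log₂(P(x) / (1/3))
           = Σ P(x) log₂(P(x)) + log₂(3)
           = log₂(3) - H(P)

H(P) = -Σ P(x) log₂(P(x)):
  -P(1)·log₂(P(1)) = -(5/6)·log₂(5/6) = 0.21920
  -P(2)·log₂(P(2)) = -(5/36)·log₂(5/36) = 0.39556
  -P(3)·log₂(P(3)) = -(1/36)·log₂(1/36) = 0.14361
H(P) = 0.21920 + 0.39556 + 0.14361 = 0.75837 bits

log₂(3) = 1.58496 bits

D_KL(P||U) = 1.58496 - 0.75837 = 0.82659 ≈ 0.8266 bits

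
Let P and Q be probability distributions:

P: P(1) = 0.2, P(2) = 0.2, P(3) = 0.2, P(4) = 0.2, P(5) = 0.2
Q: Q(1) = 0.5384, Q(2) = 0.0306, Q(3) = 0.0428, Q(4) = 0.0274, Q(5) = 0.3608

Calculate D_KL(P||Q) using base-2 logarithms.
1.1041 bits

D_KL(P||Q) = Σ P(x) log₂(P(x)/Q(x))

Computing term by term:
  P(1)·log₂(P(1)/Q(1)) = 0.2·log₂(0.2/0.5384) = -0.28574
  P(2)·log₂(P(2)/Q(2)) = 0.2·log₂(0.2/0.0306) = 0.54168
  P(3)·log₂(P(3)/Q(3)) = 0.2·log₂(0.2/0.0428) = 0.44486
  P(4)·log₂(P(4)/Q(4)) = 0.2·log₂(0.2/0.0274) = 0.57355
  P(5)·log₂(P(5)/Q(5)) = 0.2·log₂(0.2/0.3608) = -0.17024

D_KL(P||Q) = -0.28574 + 0.54168 + 0.44486 + 0.57355 - 0.17024 = 1.10411 ≈ 1.1041 bits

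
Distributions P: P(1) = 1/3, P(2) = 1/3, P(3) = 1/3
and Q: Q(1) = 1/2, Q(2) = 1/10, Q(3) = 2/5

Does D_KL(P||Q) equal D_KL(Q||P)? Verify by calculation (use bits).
D_KL(P||Q) = 0.2963 bits, D_KL(Q||P) = 0.2240 bits. No — D_KL(P||Q) ≠ D_KL(Q||P) for this pair.

D_KL(P||Q) = Σ P(x) log₂(P(x)/Q(x))

Computing term by term:
  P(1)·log₂(P(1)/Q(1)) = (1/3)·log₂((1/3)/(1/2)) = -0.19499
  P(2)·log₂(P(2)/Q(2)) = (1/3)·log₂((1/3)/(1/10)) = 0.57899
  P(3)·log₂(P(3)/Q(3)) = (1/3)·log₂((1/3)/(2/5)) = -0.08768

D_KL(P||Q) = -0.19499 + 0.57899 - 0.08768 = 0.29632 ≈ 0.2963 bits

D_KL(Q||P) = Σ Q(x) log₂(Q(x)/P(x))

Computing term by term:
  Q(1)·log₂(Q(1)/P(1)) = (1/2)·log₂((1/2)/(1/3)) = 0.29248
  Q(2)·log₂(Q(2)/P(2)) = (1/10)·log₂((1/10)/(1/3)) = -0.17370
  Q(3)·log₂(Q(3)/P(3)) = (2/5)·log₂((2/5)/(1/3)) = 0.10521

D_KL(Q||P) = 0.29248 - 0.17370 + 0.10521 = 0.22399 ≈ 0.2240 bits

These are NOT equal (difference: 0.0723 bits). KL divergence is asymmetric: D_KL(P||Q) ≠ D_KL(Q||P) in general.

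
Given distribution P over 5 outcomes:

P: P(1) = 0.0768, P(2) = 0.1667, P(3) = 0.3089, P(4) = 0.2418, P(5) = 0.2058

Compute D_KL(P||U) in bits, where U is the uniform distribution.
0.1186 bits

U(i) = 1/5 for all i

D_KL(P||U) = Σ P(x) log₂(P(x) / (1/5))
           = Σ P(x) log₂(P(x)) + log₂(5)
           = log₂(5) - H(P)

H(P) = -Σ P(x) log₂(P(x)):
  -P(1)·log₂(P(1)) = -(0.0768)·log₂(0.0768) = 0.28437
  -P(2)·log₂(P(2)) = -(0.1667)·log₂(0.1667) = 0.43087
  -P(3)·log₂(P(3)) = -(0.3089)·log₂(0.3089) = 0.52352
  -P(4)·log₂(P(4)) = -(0.2418)·log₂(0.2418) = 0.49523
  -P(5)·log₂(P(5)) = -(0.2058)·log₂(0.2058) = 0.46936
H(P) = 0.28437 + 0.43087 + 0.52352 + 0.49523 + 0.46936 = 2.20335 bits

log₂(5) = 2.32193 bits

D_KL(P||U) = 2.32193 - 2.20335 = 0.11858 ≈ 0.1186 bits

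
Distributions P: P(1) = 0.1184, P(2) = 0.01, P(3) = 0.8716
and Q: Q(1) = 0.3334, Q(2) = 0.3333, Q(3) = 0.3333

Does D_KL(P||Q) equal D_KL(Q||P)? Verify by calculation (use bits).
D_KL(P||Q) = 0.9813 bits, D_KL(Q||P) = 1.7218 bits. No — D_KL(P||Q) ≠ D_KL(Q||P) for this pair.

D_KL(P||Q) = Σ P(x) log₂(P(x)/Q(x))

Computing term by term:
  P(1)·log₂(P(1)/Q(1)) = 0.1184·log₂(0.1184/0.3334) = -0.17684
  P(2)·log₂(P(2)/Q(2)) = 0.01·log₂(0.01/0.3333) = -0.05059
  P(3)·log₂(P(3)/Q(3)) = 0.8716·log₂(0.8716/0.3333) = 1.20877

D_KL(P||Q) = -0.17684 - 0.05059 + 1.20877 = 0.98134 ≈ 0.9813 bits

D_KL(Q||P) = Σ Q(x) log₂(Q(x)/P(x))

Computing term by term:
  Q(1)·log₂(Q(1)/P(1)) = 0.3334·log₂(0.3334/0.1184) = 0.49796
  Q(2)·log₂(Q(2)/P(2)) = 0.3333·log₂(0.3333/0.01) = 1.68608
  Q(3)·log₂(Q(3)/P(3)) = 0.3333·log₂(0.3333/0.8716) = -0.46224

D_KL(Q||P) = 0.49796 + 1.68608 - 0.46224 = 1.72180 ≈ 1.7218 bits

These are NOT equal (difference: 0.7405 bits). KL divergence is asymmetric: D_KL(P||Q) ≠ D_KL(Q||P) in general.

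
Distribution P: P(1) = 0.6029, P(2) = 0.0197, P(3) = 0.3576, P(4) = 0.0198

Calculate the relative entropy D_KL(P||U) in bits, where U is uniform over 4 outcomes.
0.8057 bits

U(i) = 1/4 for all i

D_KL(P||U) = Σ P(x) log₂(P(x) / (1/4))
           = Σ P(x) log₂(P(x)) + log₂(4)
           = log₂(4) - H(P)

H(P) = -Σ P(x) log₂(P(x)):
  -P(1)·log₂(P(1)) = -(0.6029)·log₂(0.6029) = 0.44012
  -P(2)·log₂(P(2)) = -(0.0197)·log₂(0.0197) = 0.11161
  -P(3)·log₂(P(3)) = -(0.3576)·log₂(0.3576) = 0.53053
  -P(4)·log₂(P(4)) = -(0.0198)·log₂(0.0198) = 0.11204
H(P) = 0.44012 + 0.11161 + 0.53053 + 0.11204 = 1.19430 bits

log₂(4) = 2.00000 bits

D_KL(P||U) = 2.00000 - 1.19430 = 0.80570 ≈ 0.8057 bits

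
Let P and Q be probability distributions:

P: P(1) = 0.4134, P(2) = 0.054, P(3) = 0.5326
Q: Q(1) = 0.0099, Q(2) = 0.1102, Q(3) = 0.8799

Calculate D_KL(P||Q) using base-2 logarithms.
1.7844 bits

D_KL(P||Q) = Σ P(x) log₂(P(x)/Q(x))

Computing term by term:
  P(1)·log₂(P(1)/Q(1)) = 0.4134·log₂(0.4134/0.0099) = 2.22573
  P(2)·log₂(P(2)/Q(2)) = 0.054·log₂(0.054/0.1102) = -0.05557
  P(3)·log₂(P(3)/Q(3)) = 0.5326·log₂(0.5326/0.8799) = -0.38576

D_KL(P||Q) = 2.22573 - 0.05557 - 0.38576 = 1.78440 ≈ 1.7844 bits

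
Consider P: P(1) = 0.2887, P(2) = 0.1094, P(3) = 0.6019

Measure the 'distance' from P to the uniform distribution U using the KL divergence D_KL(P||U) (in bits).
0.2774 bits

U(i) = 1/3 for all i

D_KL(P||U) = Σ P(x) log₂(P(x) / (1/3))
           = Σ P(x) log₂(P(x)) + log₂(3)
           = log₂(3) - H(P)

H(P) = -Σ P(x) log₂(P(x)):
  -P(1)·log₂(P(1)) = -(0.2887)·log₂(0.2887) = 0.51745
  -P(2)·log₂(P(2)) = -(0.1094)·log₂(0.1094) = 0.34924
  -P(3)·log₂(P(3)) = -(0.6019)·log₂(0.6019) = 0.44083
H(P) = 0.51745 + 0.34924 + 0.44083 = 1.30752 bits

log₂(3) = 1.58496 bits

D_KL(P||U) = 1.58496 - 1.30752 = 0.27744 ≈ 0.2774 bits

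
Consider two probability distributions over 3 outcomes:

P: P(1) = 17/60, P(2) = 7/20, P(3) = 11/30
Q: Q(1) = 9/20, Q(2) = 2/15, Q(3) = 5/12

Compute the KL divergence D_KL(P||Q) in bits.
0.2306 bits

D_KL(P||Q) = Σ P(x) log₂(P(x)/Q(x))

Computing term by term:
  P(1)·log₂(P(1)/Q(1)) = (17/60)·log₂((17/60)/(9/20)) = -0.18910
  P(2)·log₂(P(2)/Q(2)) = (7/20)·log₂((7/20)/(2/15)) = 0.48731
  P(3)·log₂(P(3)/Q(3)) = (11/30)·log₂((11/30)/(5/12)) = -0.06762

D_KL(P||Q) = -0.18910 + 0.48731 - 0.06762 = 0.23059 ≈ 0.2306 bits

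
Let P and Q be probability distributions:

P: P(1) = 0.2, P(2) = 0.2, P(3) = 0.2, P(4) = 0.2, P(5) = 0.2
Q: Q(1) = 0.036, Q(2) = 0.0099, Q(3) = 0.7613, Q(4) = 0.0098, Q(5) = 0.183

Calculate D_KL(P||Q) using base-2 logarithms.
1.8722 bits

D_KL(P||Q) = Σ P(x) log₂(P(x)/Q(x))

Computing term by term:
  P(1)·log₂(P(1)/Q(1)) = 0.2·log₂(0.2/0.036) = 0.49479
  P(2)·log₂(P(2)/Q(2)) = 0.2·log₂(0.2/0.0099) = 0.86729
  P(3)·log₂(P(3)/Q(3)) = 0.2·log₂(0.2/0.7613) = -0.38569
  P(4)·log₂(P(4)/Q(4)) = 0.2·log₂(0.2/0.0098) = 0.87021
  P(5)·log₂(P(5)/Q(5)) = 0.2·log₂(0.2/0.183) = 0.02563

D_KL(P||Q) = 0.49479 + 0.86729 - 0.38569 + 0.87021 + 0.02563 = 1.87223 ≈ 1.8722 bits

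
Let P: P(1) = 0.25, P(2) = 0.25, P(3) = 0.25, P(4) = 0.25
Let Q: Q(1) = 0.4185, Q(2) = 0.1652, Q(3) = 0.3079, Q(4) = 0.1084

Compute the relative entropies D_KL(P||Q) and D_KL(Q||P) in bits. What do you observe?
D_KL(P||Q) = 0.1899 bits, D_KL(Q||P) = 0.1742 bits. The two directions give different values (D_KL(P||Q) exceeds D_KL(Q||P) by 0.0157 bits): KL divergence is asymmetric.

D_KL(P||Q) = Σ P(x) log₂(P(x)/Q(x))

Computing term by term:
  P(1)·log₂(P(1)/Q(1)) = 0.25·log₂(0.25/0.4185) = -0.18582
  P(2)·log₂(P(2)/Q(2)) = 0.25·log₂(0.25/0.1652) = 0.14943
  P(3)·log₂(P(3)/Q(3)) = 0.25·log₂(0.25/0.3079) = -0.07513
  P(4)·log₂(P(4)/Q(4)) = 0.25·log₂(0.25/0.1084) = 0.30139

D_KL(P||Q) = -0.18582 + 0.14943 - 0.07513 + 0.30139 = 0.18987 ≈ 0.1899 bits

D_KL(Q||P) = Σ Q(x) log₂(Q(x)/P(x))

Computing term by term:
  Q(1)·log₂(Q(1)/P(1)) = 0.4185·log₂(0.4185/0.25) = 0.31107
  Q(2)·log₂(Q(2)/P(2)) = 0.1652·log₂(0.1652/0.25) = -0.09874
  Q(3)·log₂(Q(3)/P(3)) = 0.3079·log₂(0.3079/0.25) = 0.09253
  Q(4)·log₂(Q(4)/P(4)) = 0.1084·log₂(0.1084/0.25) = -0.13068

D_KL(Q||P) = 0.31107 - 0.09874 + 0.09253 - 0.13068 = 0.17418 ≈ 0.1742 bits

These are NOT equal (difference: 0.0157 bits). KL divergence is asymmetric: D_KL(P||Q) ≠ D_KL(Q||P) in general.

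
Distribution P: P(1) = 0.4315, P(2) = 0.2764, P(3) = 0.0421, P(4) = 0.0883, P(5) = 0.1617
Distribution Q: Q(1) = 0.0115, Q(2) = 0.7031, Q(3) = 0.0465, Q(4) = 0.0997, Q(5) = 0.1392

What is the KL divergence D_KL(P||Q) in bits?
1.8977 bits

D_KL(P||Q) = Σ P(x) log₂(P(x)/Q(x))

Computing term by term:
  P(1)·log₂(P(1)/Q(1)) = 0.4315·log₂(0.4315/0.0115) = 2.25660
  P(2)·log₂(P(2)/Q(2)) = 0.2764·log₂(0.2764/0.7031) = -0.37230
  P(3)·log₂(P(3)/Q(3)) = 0.0421·log₂(0.0421/0.0465) = -0.00604
  P(4)·log₂(P(4)/Q(4)) = 0.0883·log₂(0.0883/0.0997) = -0.01547
  P(5)·log₂(P(5)/Q(5)) = 0.1617·log₂(0.1617/0.1392) = 0.03495

D_KL(P||Q) = 2.25660 - 0.37230 - 0.00604 - 0.01547 + 0.03495 = 1.89774 ≈ 1.8977 bits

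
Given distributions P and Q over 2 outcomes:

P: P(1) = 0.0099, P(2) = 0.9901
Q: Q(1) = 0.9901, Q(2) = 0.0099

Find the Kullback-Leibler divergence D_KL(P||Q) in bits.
6.5125 bits

D_KL(P||Q) = Σ P(x) log₂(P(x)/Q(x))

Computing term by term:
  P(1)·log₂(P(1)/Q(1)) = 0.0099·log₂(0.0099/0.9901) = -0.06578
  P(2)·log₂(P(2)/Q(2)) = 0.9901·log₂(0.9901/0.0099) = 6.57823

D_KL(P||Q) = -0.06578 + 6.57823 = 6.51245 ≈ 6.5125 bits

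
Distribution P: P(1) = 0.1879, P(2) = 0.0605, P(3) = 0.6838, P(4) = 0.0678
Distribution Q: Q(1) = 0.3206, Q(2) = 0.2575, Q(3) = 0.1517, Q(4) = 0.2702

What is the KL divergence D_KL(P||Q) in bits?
1.0790 bits

D_KL(P||Q) = Σ P(x) log₂(P(x)/Q(x))

Computing term by term:
  P(1)·log₂(P(1)/Q(1)) = 0.1879·log₂(0.1879/0.3206) = -0.14484
  P(2)·log₂(P(2)/Q(2)) = 0.0605·log₂(0.0605/0.2575) = -0.12642
  P(3)·log₂(P(3)/Q(3)) = 0.6838·log₂(0.6838/0.1517) = 1.48546
  P(4)·log₂(P(4)/Q(4)) = 0.0678·log₂(0.0678/0.2702) = -0.13524

D_KL(P||Q) = -0.14484 - 0.12642 + 1.48546 - 0.13524 = 1.07896 ≈ 1.0790 bits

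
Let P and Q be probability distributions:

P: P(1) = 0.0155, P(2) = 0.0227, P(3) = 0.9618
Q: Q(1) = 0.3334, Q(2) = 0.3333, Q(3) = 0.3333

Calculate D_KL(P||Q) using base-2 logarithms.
1.3139 bits

D_KL(P||Q) = Σ P(x) log₂(P(x)/Q(x))

Computing term by term:
  P(1)·log₂(P(1)/Q(1)) = 0.0155·log₂(0.0155/0.3334) = -0.06862
  P(2)·log₂(P(2)/Q(2)) = 0.0227·log₂(0.0227/0.3333) = -0.08799
  P(3)·log₂(P(3)/Q(3)) = 0.9618·log₂(0.9618/0.3333) = 1.47051

D_KL(P||Q) = -0.06862 - 0.08799 + 1.47051 = 1.31390 ≈ 1.3139 bits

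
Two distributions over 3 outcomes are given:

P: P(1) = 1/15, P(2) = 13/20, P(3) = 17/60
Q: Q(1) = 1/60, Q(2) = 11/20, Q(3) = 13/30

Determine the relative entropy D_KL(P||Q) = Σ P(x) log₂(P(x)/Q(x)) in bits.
0.1163 bits

D_KL(P||Q) = Σ P(x) log₂(P(x)/Q(x))

Computing term by term:
  P(1)·log₂(P(1)/Q(1)) = (1/15)·log₂((1/15)/(1/60)) = 0.13333
  P(2)·log₂(P(2)/Q(2)) = (13/20)·log₂((13/20)/(11/20)) = 0.15666
  P(3)·log₂(P(3)/Q(3)) = (17/60)·log₂((17/60)/(13/30)) = -0.17368

D_KL(P||Q) = 0.13333 + 0.15666 - 0.17368 = 0.11631 ≈ 0.1163 bits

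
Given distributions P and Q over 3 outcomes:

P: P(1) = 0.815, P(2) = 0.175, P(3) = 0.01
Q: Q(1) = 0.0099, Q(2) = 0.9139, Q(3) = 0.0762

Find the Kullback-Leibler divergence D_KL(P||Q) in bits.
4.7394 bits

D_KL(P||Q) = Σ P(x) log₂(P(x)/Q(x))

Computing term by term:
  P(1)·log₂(P(1)/Q(1)) = 0.815·log₂(0.815/0.0099) = 5.18603
  P(2)·log₂(P(2)/Q(2)) = 0.175·log₂(0.175/0.9139) = -0.41732
  P(3)·log₂(P(3)/Q(3)) = 0.01·log₂(0.01/0.0762) = -0.02930

D_KL(P||Q) = 5.18603 - 0.41732 - 0.02930 = 4.73941 ≈ 4.7394 bits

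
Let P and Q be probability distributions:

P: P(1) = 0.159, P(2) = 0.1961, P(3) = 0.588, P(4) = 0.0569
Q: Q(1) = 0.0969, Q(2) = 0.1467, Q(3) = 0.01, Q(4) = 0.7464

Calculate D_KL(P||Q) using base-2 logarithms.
3.4405 bits

D_KL(P||Q) = Σ P(x) log₂(P(x)/Q(x))

Computing term by term:
  P(1)·log₂(P(1)/Q(1)) = 0.159·log₂(0.159/0.0969) = 0.11360
  P(2)·log₂(P(2)/Q(2)) = 0.1961·log₂(0.1961/0.1467) = 0.08211
  P(3)·log₂(P(3)/Q(3)) = 0.588·log₂(0.588/0.01) = 3.45611
  P(4)·log₂(P(4)/Q(4)) = 0.0569·log₂(0.0569/0.7464) = -0.21130

D_KL(P||Q) = 0.11360 + 0.08211 + 3.45611 - 0.21130 = 3.44052 ≈ 3.4405 bits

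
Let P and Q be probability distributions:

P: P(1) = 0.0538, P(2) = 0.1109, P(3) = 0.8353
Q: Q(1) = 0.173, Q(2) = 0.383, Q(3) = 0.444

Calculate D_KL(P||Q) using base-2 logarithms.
0.4726 bits

D_KL(P||Q) = Σ P(x) log₂(P(x)/Q(x))

Computing term by term:
  P(1)·log₂(P(1)/Q(1)) = 0.0538·log₂(0.0538/0.173) = -0.09066
  P(2)·log₂(P(2)/Q(2)) = 0.1109·log₂(0.1109/0.383) = -0.19830
  P(3)·log₂(P(3)/Q(3)) = 0.8353·log₂(0.8353/0.444) = 0.76157

D_KL(P||Q) = -0.09066 - 0.19830 + 0.76157 = 0.47261 ≈ 0.4726 bits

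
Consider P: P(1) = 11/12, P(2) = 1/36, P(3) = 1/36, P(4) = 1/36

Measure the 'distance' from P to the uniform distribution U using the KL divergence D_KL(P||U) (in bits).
1.4541 bits

U(i) = 1/4 for all i

D_KL(P||U) = Σ P(x) log₂(P(x) / (1/4))
           = Σ P(x) log₂(P(x)) + log₂(4)
           = log₂(4) - H(P)

H(P) = -Σ P(x) log₂(P(x)):
  -P(1)·log₂(P(1)) = -(11/12)·log₂(11/12) = 0.11507
  -P(2)·log₂(P(2)) = -(1/36)·log₂(1/36) = 0.14361
  -P(3)·log₂(P(3)) = -(1/36)·log₂(1/36) = 0.14361
  -P(4)·log₂(P(4)) = -(1/36)·log₂(1/36) = 0.14361
H(P) = 0.11507 + 0.14361 + 0.14361 + 0.14361 = 0.54590 bits

log₂(4) = 2.00000 bits

D_KL(P||U) = 2.00000 - 0.54590 = 1.45410 ≈ 1.4541 bits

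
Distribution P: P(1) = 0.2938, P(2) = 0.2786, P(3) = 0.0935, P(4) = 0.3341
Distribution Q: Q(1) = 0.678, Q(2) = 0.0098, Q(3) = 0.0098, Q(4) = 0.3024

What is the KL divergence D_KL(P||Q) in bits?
1.3433 bits

D_KL(P||Q) = Σ P(x) log₂(P(x)/Q(x))

Computing term by term:
  P(1)·log₂(P(1)/Q(1)) = 0.2938·log₂(0.2938/0.678) = -0.35446
  P(2)·log₂(P(2)/Q(2)) = 0.2786·log₂(0.2786/0.0098) = 1.34543
  P(3)·log₂(P(3)/Q(3)) = 0.0935·log₂(0.0935/0.0098) = 0.30426
  P(4)·log₂(P(4)/Q(4)) = 0.3341·log₂(0.3341/0.3024) = 0.04805

D_KL(P||Q) = -0.35446 + 1.34543 + 0.30426 + 0.04805 = 1.34328 ≈ 1.3433 bits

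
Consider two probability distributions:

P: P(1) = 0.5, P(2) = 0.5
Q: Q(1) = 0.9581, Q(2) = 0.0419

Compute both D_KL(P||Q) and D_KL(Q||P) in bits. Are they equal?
D_KL(P||Q) = 1.3193 bits, D_KL(Q||P) = 0.7491 bits. No, they are not equal.

D_KL(P||Q) = Σ P(x) log₂(P(x)/Q(x))

Computing term by term:
  P(1)·log₂(P(1)/Q(1)) = 0.5·log₂(0.5/0.9581) = -0.46912
  P(2)·log₂(P(2)/Q(2)) = 0.5·log₂(0.5/0.0419) = 1.78845

D_KL(P||Q) = -0.46912 + 1.78845 = 1.31933 ≈ 1.3193 bits

D_KL(Q||P) = Σ Q(x) log₂(Q(x)/P(x))

Computing term by term:
  Q(1)·log₂(Q(1)/P(1)) = 0.9581·log₂(0.9581/0.5) = 0.89894
  Q(2)·log₂(Q(2)/P(2)) = 0.0419·log₂(0.0419/0.5) = -0.14987

D_KL(Q||P) = 0.89894 - 0.14987 = 0.74907 ≈ 0.7491 bits

These are NOT equal (difference: 0.5702 bits). KL divergence is asymmetric: D_KL(P||Q) ≠ D_KL(Q||P) in general.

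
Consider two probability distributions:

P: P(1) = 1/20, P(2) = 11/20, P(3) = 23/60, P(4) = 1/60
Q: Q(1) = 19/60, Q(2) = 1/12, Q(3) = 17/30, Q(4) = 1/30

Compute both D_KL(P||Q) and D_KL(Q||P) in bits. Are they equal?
D_KL(P||Q) = 1.1314 bits, D_KL(Q||P) = 0.9693 bits. No, they are not equal.

D_KL(P||Q) = Σ P(x) log₂(P(x)/Q(x))

Computing term by term:
  P(1)·log₂(P(1)/Q(1)) = (1/20)·log₂((1/20)/(19/60)) = -0.13315
  P(2)·log₂(P(2)/Q(2)) = (11/20)·log₂((11/20)/(1/12)) = 1.49736
  P(3)·log₂(P(3)/Q(3)) = (23/60)·log₂((23/60)/(17/30)) = -0.21616
  P(4)·log₂(P(4)/Q(4)) = (1/60)·log₂((1/60)/(1/30)) = -0.01667

D_KL(P||Q) = -0.13315 + 1.49736 - 0.21616 - 0.01667 = 1.13138 ≈ 1.1314 bits

D_KL(Q||P) = Σ Q(x) log₂(Q(x)/P(x))

Computing term by term:
  Q(1)·log₂(Q(1)/P(1)) = (19/60)·log₂((19/60)/(1/20)) = 0.84327
  Q(2)·log₂(Q(2)/P(2)) = (1/12)·log₂((1/12)/(11/20)) = -0.22687
  Q(3)·log₂(Q(3)/P(3)) = (17/30)·log₂((17/30)/(23/60)) = 0.31954
  Q(4)·log₂(Q(4)/P(4)) = (1/30)·log₂((1/30)/(1/60)) = 0.03333

D_KL(Q||P) = 0.84327 - 0.22687 + 0.31954 + 0.03333 = 0.96927 ≈ 0.9693 bits

These are NOT equal (difference: 0.1621 bits). KL divergence is asymmetric: D_KL(P||Q) ≠ D_KL(Q||P) in general.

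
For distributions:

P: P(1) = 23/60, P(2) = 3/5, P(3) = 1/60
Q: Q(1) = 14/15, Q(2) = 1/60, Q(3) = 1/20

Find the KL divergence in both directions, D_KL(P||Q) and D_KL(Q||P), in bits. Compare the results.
D_KL(P||Q) = 2.5834 bits, D_KL(Q||P) = 1.1913 bits. D_KL(P||Q) is larger than D_KL(Q||P) by 1.3921 bits; the two directions differ.

D_KL(P||Q) = Σ P(x) log₂(P(x)/Q(x))

Computing term by term:
  P(1)·log₂(P(1)/Q(1)) = (23/60)·log₂((23/60)/(14/15)) = -0.49212
  P(2)·log₂(P(2)/Q(2)) = (3/5)·log₂((3/5)/(1/60)) = 3.10196
  P(3)·log₂(P(3)/Q(3)) = (1/60)·log₂((1/60)/(1/20)) = -0.02642

D_KL(P||Q) = -0.49212 + 3.10196 - 0.02642 = 2.58342 ≈ 2.5834 bits

D_KL(Q||P) = Σ Q(x) log₂(Q(x)/P(x))

Computing term by term:
  Q(1)·log₂(Q(1)/P(1)) = (14/15)·log₂((14/15)/(23/60)) = 1.19821
  Q(2)·log₂(Q(2)/P(2)) = (1/60)·log₂((1/60)/(3/5)) = -0.08617
  Q(3)·log₂(Q(3)/P(3)) = (1/20)·log₂((1/20)/(1/60)) = 0.07925

D_KL(Q||P) = 1.19821 - 0.08617 + 0.07925 = 1.19129 ≈ 1.1913 bits

These are NOT equal (difference: 1.3921 bits). KL divergence is asymmetric: D_KL(P||Q) ≠ D_KL(Q||P) in general.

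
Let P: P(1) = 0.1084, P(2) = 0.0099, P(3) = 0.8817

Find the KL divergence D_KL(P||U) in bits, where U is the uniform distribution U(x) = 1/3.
1.0114 bits

U(i) = 1/3 for all i

D_KL(P||U) = Σ P(x) log₂(P(x) / (1/3))
           = Σ P(x) log₂(P(x)) + log₂(3)
           = log₂(3) - H(P)

H(P) = -Σ P(x) log₂(P(x)):
  -P(1)·log₂(P(1)) = -(0.1084)·log₂(0.1084) = 0.34748
  -P(2)·log₂(P(2)) = -(0.0099)·log₂(0.0099) = 0.06592
  -P(3)·log₂(P(3)) = -(0.8817)·log₂(0.8817) = 0.16015
H(P) = 0.34748 + 0.06592 + 0.16015 = 0.57355 bits

log₂(3) = 1.58496 bits

D_KL(P||U) = 1.58496 - 0.57355 = 1.01141 ≈ 1.0114 bits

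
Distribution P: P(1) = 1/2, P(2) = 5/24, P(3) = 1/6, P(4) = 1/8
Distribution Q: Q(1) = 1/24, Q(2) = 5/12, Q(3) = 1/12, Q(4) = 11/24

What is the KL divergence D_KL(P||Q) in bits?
1.5165 bits

D_KL(P||Q) = Σ P(x) log₂(P(x)/Q(x))

Computing term by term:
  P(1)·log₂(P(1)/Q(1)) = (1/2)·log₂((1/2)/(1/24)) = 1.79248
  P(2)·log₂(P(2)/Q(2)) = (5/24)·log₂((5/24)/(5/12)) = -0.20833
  P(3)·log₂(P(3)/Q(3)) = (1/6)·log₂((1/6)/(1/12)) = 0.16667
  P(4)·log₂(P(4)/Q(4)) = (1/8)·log₂((1/8)/(11/24)) = -0.23431

D_KL(P||Q) = 1.79248 - 0.20833 + 0.16667 - 0.23431 = 1.51651 ≈ 1.5165 bits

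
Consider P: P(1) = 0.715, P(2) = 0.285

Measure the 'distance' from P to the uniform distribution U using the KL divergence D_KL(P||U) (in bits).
0.1378 bits

U(i) = 1/2 for all i

D_KL(P||U) = Σ P(x) log₂(P(x) / (1/2))
           = Σ P(x) log₂(P(x)) + log₂(2)
           = log₂(2) - H(P)

H(P) = -Σ P(x) log₂(P(x)):
  -P(1)·log₂(P(1)) = -(0.715)·log₂(0.715) = 0.34605
  -P(2)·log₂(P(2)) = -(0.285)·log₂(0.285) = 0.51613
H(P) = 0.34605 + 0.51613 = 0.86218 bits

log₂(2) = 1.00000 bits

D_KL(P||U) = 1.00000 - 0.86218 = 0.13782 ≈ 0.1378 bits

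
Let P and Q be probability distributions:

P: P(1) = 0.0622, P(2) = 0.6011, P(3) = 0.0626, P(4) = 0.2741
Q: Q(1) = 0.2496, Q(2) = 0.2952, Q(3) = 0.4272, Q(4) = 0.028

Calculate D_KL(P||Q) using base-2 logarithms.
1.2207 bits

D_KL(P||Q) = Σ P(x) log₂(P(x)/Q(x))

Computing term by term:
  P(1)·log₂(P(1)/Q(1)) = 0.0622·log₂(0.0622/0.2496) = -0.12469
  P(2)·log₂(P(2)/Q(2)) = 0.6011·log₂(0.6011/0.2952) = 0.61668
  P(3)·log₂(P(3)/Q(3)) = 0.0626·log₂(0.0626/0.4272) = -0.17344
  P(4)·log₂(P(4)/Q(4)) = 0.2741·log₂(0.2741/0.028) = 0.90212

D_KL(P||Q) = -0.12469 + 0.61668 - 0.17344 + 0.90212 = 1.22067 ≈ 1.2207 bits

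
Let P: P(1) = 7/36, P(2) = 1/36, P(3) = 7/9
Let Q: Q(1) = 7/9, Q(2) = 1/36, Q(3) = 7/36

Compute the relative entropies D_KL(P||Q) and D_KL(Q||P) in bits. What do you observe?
D_KL(P||Q) = 1.1667 bits, D_KL(Q||P) = 1.1667 bits. The two directions give the same value here, because Q is a self-inverse relabeling of P; in general KL divergence is asymmetric.

D_KL(P||Q) = Σ P(x) log₂(P(x)/Q(x))

Computing term by term:
  P(1)·log₂(P(1)/Q(1)) = (7/36)·log₂((7/36)/(7/9)) = -0.38889
  P(2)·log₂(P(2)/Q(2)) = (1/36)·log₂((1/36)/(1/36)) = 0.00000
  P(3)·log₂(P(3)/Q(3)) = (7/9)·log₂((7/9)/(7/36)) = 1.55556

D_KL(P||Q) = -0.38889 + 0.00000 + 1.55556 = 1.16667 ≈ 1.1667 bits

D_KL(Q||P) = Σ Q(x) log₂(Q(x)/P(x))

Computing term by term:
  Q(1)·log₂(Q(1)/P(1)) = (7/9)·log₂((7/9)/(7/36)) = 1.55556
  Q(2)·log₂(Q(2)/P(2)) = (1/36)·log₂((1/36)/(1/36)) = 0.00000
  Q(3)·log₂(Q(3)/P(3)) = (7/36)·log₂((7/36)/(7/9)) = -0.38889

D_KL(Q||P) = 1.55556 + 0.00000 - 0.38889 = 1.16667 ≈ 1.1667 bits

These ARE equal here. Q is P with outcomes relabeled (Q(1) = P(3), Q(3) = P(1)) by a relabeling that is its own inverse, so the two sums contain exactly the same terms in a different order. This is a special case — KL divergence is not symmetric in general: D_KL(P||Q) ≠ D_KL(Q||P) for most P, Q.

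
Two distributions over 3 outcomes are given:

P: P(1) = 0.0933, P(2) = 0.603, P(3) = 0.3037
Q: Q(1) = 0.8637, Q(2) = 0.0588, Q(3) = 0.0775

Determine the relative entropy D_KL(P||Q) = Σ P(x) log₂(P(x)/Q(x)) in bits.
2.3239 bits

D_KL(P||Q) = Σ P(x) log₂(P(x)/Q(x))

Computing term by term:
  P(1)·log₂(P(1)/Q(1)) = 0.0933·log₂(0.0933/0.8637) = -0.29955
  P(2)·log₂(P(2)/Q(2)) = 0.603·log₂(0.603/0.0588) = 2.02504
  P(3)·log₂(P(3)/Q(3)) = 0.3037·log₂(0.3037/0.0775) = 0.59840

D_KL(P||Q) = -0.29955 + 2.02504 + 0.59840 = 2.32389 ≈ 2.3239 bits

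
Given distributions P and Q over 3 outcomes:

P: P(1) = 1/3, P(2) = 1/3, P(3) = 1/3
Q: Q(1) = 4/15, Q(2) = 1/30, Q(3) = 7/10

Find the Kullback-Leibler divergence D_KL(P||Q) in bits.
0.8578 bits

D_KL(P||Q) = Σ P(x) log₂(P(x)/Q(x))

Computing term by term:
  P(1)·log₂(P(1)/Q(1)) = (1/3)·log₂((1/3)/(4/15)) = 0.10731
  P(2)·log₂(P(2)/Q(2)) = (1/3)·log₂((1/3)/(1/30)) = 1.10731
  P(3)·log₂(P(3)/Q(3)) = (1/3)·log₂((1/3)/(7/10)) = -0.35680

D_KL(P||Q) = 0.10731 + 1.10731 - 0.35680 = 0.85782 ≈ 0.8578 bits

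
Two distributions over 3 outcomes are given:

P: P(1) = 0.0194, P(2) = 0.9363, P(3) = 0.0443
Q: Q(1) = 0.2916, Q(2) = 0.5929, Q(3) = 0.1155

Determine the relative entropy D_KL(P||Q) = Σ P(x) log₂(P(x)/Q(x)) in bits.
0.4801 bits

D_KL(P||Q) = Σ P(x) log₂(P(x)/Q(x))

Computing term by term:
  P(1)·log₂(P(1)/Q(1)) = 0.0194·log₂(0.0194/0.2916) = -0.07585
  P(2)·log₂(P(2)/Q(2)) = 0.9363·log₂(0.9363/0.5929) = 0.61719
  P(3)·log₂(P(3)/Q(3)) = 0.0443·log₂(0.0443/0.1155) = -0.06125

D_KL(P||Q) = -0.07585 + 0.61719 - 0.06125 = 0.48009 ≈ 0.4801 bits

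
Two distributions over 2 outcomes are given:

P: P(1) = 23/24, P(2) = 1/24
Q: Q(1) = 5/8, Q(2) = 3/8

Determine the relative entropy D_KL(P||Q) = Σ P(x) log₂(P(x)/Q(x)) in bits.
0.4589 bits

D_KL(P||Q) = Σ P(x) log₂(P(x)/Q(x))

Computing term by term:
  P(1)·log₂(P(1)/Q(1)) = (23/24)·log₂((23/24)/(5/8)) = 0.59098
  P(2)·log₂(P(2)/Q(2)) = (1/24)·log₂((1/24)/(3/8)) = -0.13208

D_KL(P||Q) = 0.59098 - 0.13208 = 0.45890 ≈ 0.4589 bits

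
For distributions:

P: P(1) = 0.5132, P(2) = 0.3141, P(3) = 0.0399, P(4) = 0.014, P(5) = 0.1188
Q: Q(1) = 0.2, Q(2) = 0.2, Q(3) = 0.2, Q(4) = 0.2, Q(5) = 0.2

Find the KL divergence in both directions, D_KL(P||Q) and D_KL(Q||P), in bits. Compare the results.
D_KL(P||Q) = 0.6665 bits, D_KL(Q||P) = 0.9806 bits. D_KL(Q||P) is larger than D_KL(P||Q) by 0.3141 bits; the two directions differ.

D_KL(P||Q) = Σ P(x) log₂(P(x)/Q(x))

Computing term by term:
  P(1)·log₂(P(1)/Q(1)) = 0.5132·log₂(0.5132/0.2) = 0.69771
  P(2)·log₂(P(2)/Q(2)) = 0.3141·log₂(0.3141/0.2) = 0.20455
  P(3)·log₂(P(3)/Q(3)) = 0.0399·log₂(0.0399/0.2) = -0.09279
  P(4)·log₂(P(4)/Q(4)) = 0.014·log₂(0.014/0.2) = -0.05371
  P(5)·log₂(P(5)/Q(5)) = 0.1188·log₂(0.1188/0.2) = -0.08927

D_KL(P||Q) = 0.69771 + 0.20455 - 0.09279 - 0.05371 - 0.08927 = 0.66649 ≈ 0.6665 bits

D_KL(Q||P) = Σ Q(x) log₂(Q(x)/P(x))

Computing term by term:
  Q(1)·log₂(Q(1)/P(1)) = 0.2·log₂(0.2/0.5132) = -0.27190
  Q(2)·log₂(Q(2)/P(2)) = 0.2·log₂(0.2/0.3141) = -0.13024
  Q(3)·log₂(Q(3)/P(3)) = 0.2·log₂(0.2/0.0399) = 0.46511
  Q(4)·log₂(Q(4)/P(4)) = 0.2·log₂(0.2/0.014) = 0.76730
  Q(5)·log₂(Q(5)/P(5)) = 0.2·log₂(0.2/0.1188) = 0.15029

D_KL(Q||P) = -0.27190 - 0.13024 + 0.46511 + 0.76730 + 0.15029 = 0.98056 ≈ 0.9806 bits

These are NOT equal (difference: 0.3141 bits). KL divergence is asymmetric: D_KL(P||Q) ≠ D_KL(Q||P) in general.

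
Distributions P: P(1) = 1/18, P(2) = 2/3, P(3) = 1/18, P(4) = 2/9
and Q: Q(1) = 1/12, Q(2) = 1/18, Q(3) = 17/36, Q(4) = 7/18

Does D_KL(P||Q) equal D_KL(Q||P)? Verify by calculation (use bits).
D_KL(P||Q) = 2.0065 bits, D_KL(Q||P) = 1.6215 bits. No — D_KL(P||Q) ≠ D_KL(Q||P) for this pair.

D_KL(P||Q) = Σ P(x) log₂(P(x)/Q(x))

Computing term by term:
  P(1)·log₂(P(1)/Q(1)) = (1/18)·log₂((1/18)/(1/12)) = -0.03250
  P(2)·log₂(P(2)/Q(2)) = (2/3)·log₂((2/3)/(1/18)) = 2.38998
  P(3)·log₂(P(3)/Q(3)) = (1/18)·log₂((1/18)/(17/36)) = -0.17153
  P(4)·log₂(P(4)/Q(4)) = (2/9)·log₂((2/9)/(7/18)) = -0.17941

D_KL(P||Q) = -0.03250 + 2.38998 - 0.17153 - 0.17941 = 2.00654 ≈ 2.0065 bits

D_KL(Q||P) = Σ Q(x) log₂(Q(x)/P(x))

Computing term by term:
  Q(1)·log₂(Q(1)/P(1)) = (1/12)·log₂((1/12)/(1/18)) = 0.04875
  Q(2)·log₂(Q(2)/P(2)) = (1/18)·log₂((1/18)/(2/3)) = -0.19916
  Q(3)·log₂(Q(3)/P(3)) = (17/36)·log₂((17/36)/(1/18)) = 1.45797
  Q(4)·log₂(Q(4)/P(4)) = (7/18)·log₂((7/18)/(2/9)) = 0.31397

D_KL(Q||P) = 0.04875 - 0.19916 + 1.45797 + 0.31397 = 1.62153 ≈ 1.6215 bits

These are NOT equal (difference: 0.3850 bits). KL divergence is asymmetric: D_KL(P||Q) ≠ D_KL(Q||P) in general.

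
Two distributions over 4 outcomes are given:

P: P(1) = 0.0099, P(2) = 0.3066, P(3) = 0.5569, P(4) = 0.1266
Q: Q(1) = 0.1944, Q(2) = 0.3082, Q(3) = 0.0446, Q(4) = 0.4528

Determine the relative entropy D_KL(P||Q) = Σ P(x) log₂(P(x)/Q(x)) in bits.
1.7508 bits

D_KL(P||Q) = Σ P(x) log₂(P(x)/Q(x))

Computing term by term:
  P(1)·log₂(P(1)/Q(1)) = 0.0099·log₂(0.0099/0.1944) = -0.04253
  P(2)·log₂(P(2)/Q(2)) = 0.3066·log₂(0.3066/0.3082) = -0.00230
  P(3)·log₂(P(3)/Q(3)) = 0.5569·log₂(0.5569/0.0446) = 2.02840
  P(4)·log₂(P(4)/Q(4)) = 0.1266·log₂(0.1266/0.4528) = -0.23277

D_KL(P||Q) = -0.04253 - 0.00230 + 2.02840 - 0.23277 = 1.75080 ≈ 1.7508 bits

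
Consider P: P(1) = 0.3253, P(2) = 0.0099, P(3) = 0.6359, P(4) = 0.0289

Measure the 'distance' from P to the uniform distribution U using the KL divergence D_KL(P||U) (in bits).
0.8440 bits

U(i) = 1/4 for all i

D_KL(P||U) = Σ P(x) log₂(P(x) / (1/4))
           = Σ P(x) log₂(P(x)) + log₂(4)
           = log₂(4) - H(P)

H(P) = -Σ P(x) log₂(P(x)):
  -P(1)·log₂(P(1)) = -(0.3253)·log₂(0.3253) = 0.52704
  -P(2)·log₂(P(2)) = -(0.0099)·log₂(0.0099) = 0.06592
  -P(3)·log₂(P(3)) = -(0.6359)·log₂(0.6359) = 0.41532
  -P(4)·log₂(P(4)) = -(0.0289)·log₂(0.0289) = 0.14776
H(P) = 0.52704 + 0.06592 + 0.41532 + 0.14776 = 1.15604 bits

log₂(4) = 2.00000 bits

D_KL(P||U) = 2.00000 - 1.15604 = 0.84396 ≈ 0.8440 bits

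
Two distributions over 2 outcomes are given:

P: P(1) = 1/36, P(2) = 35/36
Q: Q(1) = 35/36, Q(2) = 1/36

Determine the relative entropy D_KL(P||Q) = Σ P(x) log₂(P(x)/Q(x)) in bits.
4.8443 bits

D_KL(P||Q) = Σ P(x) log₂(P(x)/Q(x))

Computing term by term:
  P(1)·log₂(P(1)/Q(1)) = (1/36)·log₂((1/36)/(35/36)) = -0.14248
  P(2)·log₂(P(2)/Q(2)) = (35/36)·log₂((35/36)/(1/36)) = 4.98680

D_KL(P||Q) = -0.14248 + 4.98680 = 4.84432 ≈ 4.8443 bits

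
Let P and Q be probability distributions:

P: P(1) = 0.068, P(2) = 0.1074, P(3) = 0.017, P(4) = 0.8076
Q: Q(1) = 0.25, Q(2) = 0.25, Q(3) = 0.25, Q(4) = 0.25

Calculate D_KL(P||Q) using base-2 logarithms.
1.0417 bits

D_KL(P||Q) = Σ P(x) log₂(P(x)/Q(x))

Computing term by term:
  P(1)·log₂(P(1)/Q(1)) = 0.068·log₂(0.068/0.25) = -0.12773
  P(2)·log₂(P(2)/Q(2)) = 0.1074·log₂(0.1074/0.25) = -0.13091
  P(3)·log₂(P(3)/Q(3)) = 0.017·log₂(0.017/0.25) = -0.06593
  P(4)·log₂(P(4)/Q(4)) = 0.8076·log₂(0.8076/0.25) = 1.36623

D_KL(P||Q) = -0.12773 - 0.13091 - 0.06593 + 1.36623 = 1.04166 ≈ 1.0417 bits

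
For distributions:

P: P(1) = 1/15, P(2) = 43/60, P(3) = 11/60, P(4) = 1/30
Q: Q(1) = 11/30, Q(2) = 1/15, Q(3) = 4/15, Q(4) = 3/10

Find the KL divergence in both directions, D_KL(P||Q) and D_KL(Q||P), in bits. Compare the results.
D_KL(P||Q) = 2.0868 bits, D_KL(Q||P) = 1.7685 bits. D_KL(P||Q) is larger than D_KL(Q||P) by 0.3183 bits; the two directions differ.

D_KL(P||Q) = Σ P(x) log₂(P(x)/Q(x))

Computing term by term:
  P(1)·log₂(P(1)/Q(1)) = (1/15)·log₂((1/15)/(11/30)) = -0.16396
  P(2)·log₂(P(2)/Q(2)) = (43/60)·log₂((43/60)/(1/15)) = 2.45549
  P(3)·log₂(P(3)/Q(3)) = (11/60)·log₂((11/60)/(4/15)) = -0.09910
  P(4)·log₂(P(4)/Q(4)) = (1/30)·log₂((1/30)/(3/10)) = -0.10566

D_KL(P||Q) = -0.16396 + 2.45549 - 0.09910 - 0.10566 = 2.08677 ≈ 2.0868 bits

D_KL(Q||P) = Σ Q(x) log₂(Q(x)/P(x))

Computing term by term:
  Q(1)·log₂(Q(1)/P(1)) = (11/30)·log₂((11/30)/(1/15)) = 0.90179
  Q(2)·log₂(Q(2)/P(2)) = (1/15)·log₂((1/15)/(43/60)) = -0.22842
  Q(3)·log₂(Q(3)/P(3)) = (4/15)·log₂((4/15)/(11/60)) = 0.14415
  Q(4)·log₂(Q(4)/P(4)) = (3/10)·log₂((3/10)/(1/30)) = 0.95098

D_KL(Q||P) = 0.90179 - 0.22842 + 0.14415 + 0.95098 = 1.76850 ≈ 1.7685 bits

These are NOT equal (difference: 0.3183 bits). KL divergence is asymmetric: D_KL(P||Q) ≠ D_KL(Q||P) in general.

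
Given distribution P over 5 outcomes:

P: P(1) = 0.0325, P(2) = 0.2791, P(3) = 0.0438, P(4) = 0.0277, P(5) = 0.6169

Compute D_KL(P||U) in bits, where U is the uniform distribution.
0.8765 bits

U(i) = 1/5 for all i

D_KL(P||U) = Σ P(x) log₂(P(x) / (1/5))
           = Σ P(x) log₂(P(x)) + log₂(5)
           = log₂(5) - H(P)

H(P) = -Σ P(x) log₂(P(x)):
  -P(1)·log₂(P(1)) = -(0.0325)·log₂(0.0325) = 0.16066
  -P(2)·log₂(P(2)) = -(0.2791)·log₂(0.2791) = 0.51386
  -P(3)·log₂(P(3)) = -(0.0438)·log₂(0.0438) = 0.19767
  -P(4)·log₂(P(4)) = -(0.0277)·log₂(0.0277) = 0.14332
  -P(5)·log₂(P(5)) = -(0.6169)·log₂(0.6169) = 0.42991
H(P) = 0.16066 + 0.51386 + 0.19767 + 0.14332 + 0.42991 = 1.44542 bits

log₂(5) = 2.32193 bits

D_KL(P||U) = 2.32193 - 1.44542 = 0.87651 ≈ 0.8765 bits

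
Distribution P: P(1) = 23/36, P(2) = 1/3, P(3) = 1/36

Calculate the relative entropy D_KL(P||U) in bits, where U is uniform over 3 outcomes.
0.5001 bits

U(i) = 1/3 for all i

D_KL(P||U) = Σ P(x) log₂(P(x) / (1/3))
           = Σ P(x) log₂(P(x)) + log₂(3)
           = log₂(3) - H(P)

H(P) = -Σ P(x) log₂(P(x)):
  -P(1)·log₂(P(1)) = -(23/36)·log₂(23/36) = 0.41295
  -P(2)·log₂(P(2)) = -(1/3)·log₂(1/3) = 0.52832
  -P(3)·log₂(P(3)) = -(1/36)·log₂(1/36) = 0.14361
H(P) = 0.41295 + 0.52832 + 0.14361 = 1.08488 bits

log₂(3) = 1.58496 bits

D_KL(P||U) = 1.58496 - 1.08488 = 0.50008 ≈ 0.5001 bits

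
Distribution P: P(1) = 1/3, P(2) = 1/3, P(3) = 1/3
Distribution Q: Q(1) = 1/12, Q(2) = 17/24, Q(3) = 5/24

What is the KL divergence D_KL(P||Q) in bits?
0.5302 bits

D_KL(P||Q) = Σ P(x) log₂(P(x)/Q(x))

Computing term by term:
  P(1)·log₂(P(1)/Q(1)) = (1/3)·log₂((1/3)/(1/12)) = 0.66667
  P(2)·log₂(P(2)/Q(2)) = (1/3)·log₂((1/3)/(17/24)) = -0.36249
  P(3)·log₂(P(3)/Q(3)) = (1/3)·log₂((1/3)/(5/24)) = 0.22602

D_KL(P||Q) = 0.66667 - 0.36249 + 0.22602 = 0.53020 ≈ 0.5302 bits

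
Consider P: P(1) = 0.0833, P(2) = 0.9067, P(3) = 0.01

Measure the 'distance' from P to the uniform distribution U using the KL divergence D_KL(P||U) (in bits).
1.0917 bits

U(i) = 1/3 for all i

D_KL(P||U) = Σ P(x) log₂(P(x) / (1/3))
           = Σ P(x) log₂(P(x)) + log₂(3)
           = log₂(3) - H(P)

H(P) = -Σ P(x) log₂(P(x)):
  -P(1)·log₂(P(1)) = -(0.0833)·log₂(0.0833) = 0.29868
  -P(2)·log₂(P(2)) = -(0.9067)·log₂(0.9067) = 0.12812
  -P(3)·log₂(P(3)) = -(0.01)·log₂(0.01) = 0.06644
H(P) = 0.29868 + 0.12812 + 0.06644 = 0.49324 bits

log₂(3) = 1.58496 bits

D_KL(P||U) = 1.58496 - 0.49324 = 1.09172 ≈ 1.0917 bits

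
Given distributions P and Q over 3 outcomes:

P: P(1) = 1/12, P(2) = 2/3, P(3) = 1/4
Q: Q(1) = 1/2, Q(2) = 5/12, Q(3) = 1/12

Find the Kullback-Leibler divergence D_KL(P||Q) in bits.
0.6329 bits

D_KL(P||Q) = Σ P(x) log₂(P(x)/Q(x))

Computing term by term:
  P(1)·log₂(P(1)/Q(1)) = (1/12)·log₂((1/12)/(1/2)) = -0.21541
  P(2)·log₂(P(2)/Q(2)) = (2/3)·log₂((2/3)/(5/12)) = 0.45205
  P(3)·log₂(P(3)/Q(3)) = (1/4)·log₂((1/4)/(1/12)) = 0.39624

D_KL(P||Q) = -0.21541 + 0.45205 + 0.39624 = 0.63288 ≈ 0.6329 bits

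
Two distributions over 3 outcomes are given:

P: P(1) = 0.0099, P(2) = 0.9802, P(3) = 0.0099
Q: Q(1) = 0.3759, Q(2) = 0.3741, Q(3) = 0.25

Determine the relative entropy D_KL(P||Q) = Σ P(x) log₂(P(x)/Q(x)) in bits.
1.2641 bits

D_KL(P||Q) = Σ P(x) log₂(P(x)/Q(x))

Computing term by term:
  P(1)·log₂(P(1)/Q(1)) = 0.0099·log₂(0.0099/0.3759) = -0.05194
  P(2)·log₂(P(2)/Q(2)) = 0.9802·log₂(0.9802/0.3741) = 1.36214
  P(3)·log₂(P(3)/Q(3)) = 0.0099·log₂(0.0099/0.25) = -0.04612

D_KL(P||Q) = -0.05194 + 1.36214 - 0.04612 = 1.26408 ≈ 1.2641 bits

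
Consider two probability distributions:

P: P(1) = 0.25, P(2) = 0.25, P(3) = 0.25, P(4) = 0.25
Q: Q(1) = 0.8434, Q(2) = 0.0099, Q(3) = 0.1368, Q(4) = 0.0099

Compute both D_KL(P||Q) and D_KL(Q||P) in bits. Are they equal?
D_KL(P||Q) = 2.1081 bits, D_KL(Q||P) = 1.2683 bits. No, they are not equal.

D_KL(P||Q) = Σ P(x) log₂(P(x)/Q(x))

Computing term by term:
  P(1)·log₂(P(1)/Q(1)) = 0.25·log₂(0.25/0.8434) = -0.43857
  P(2)·log₂(P(2)/Q(2)) = 0.25·log₂(0.25/0.0099) = 1.16459
  P(3)·log₂(P(3)/Q(3)) = 0.25·log₂(0.25/0.1368) = 0.21746
  P(4)·log₂(P(4)/Q(4)) = 0.25·log₂(0.25/0.0099) = 1.16459

D_KL(P||Q) = -0.43857 + 1.16459 + 0.21746 + 1.16459 = 2.10807 ≈ 2.1081 bits

D_KL(Q||P) = Σ Q(x) log₂(Q(x)/P(x))

Computing term by term:
  Q(1)·log₂(Q(1)/P(1)) = 0.8434·log₂(0.8434/0.25) = 1.47957
  Q(2)·log₂(Q(2)/P(2)) = 0.0099·log₂(0.0099/0.25) = -0.04612
  Q(3)·log₂(Q(3)/P(3)) = 0.1368·log₂(0.1368/0.25) = -0.11900
  Q(4)·log₂(Q(4)/P(4)) = 0.0099·log₂(0.0099/0.25) = -0.04612

D_KL(Q||P) = 1.47957 - 0.04612 - 0.11900 - 0.04612 = 1.26833 ≈ 1.2683 bits

These are NOT equal (difference: 0.8398 bits). KL divergence is asymmetric: D_KL(P||Q) ≠ D_KL(Q||P) in general.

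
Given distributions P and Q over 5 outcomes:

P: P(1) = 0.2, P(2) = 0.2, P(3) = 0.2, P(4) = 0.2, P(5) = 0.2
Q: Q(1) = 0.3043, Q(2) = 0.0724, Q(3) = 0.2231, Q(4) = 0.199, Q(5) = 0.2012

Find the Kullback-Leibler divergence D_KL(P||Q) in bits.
0.1403 bits

D_KL(P||Q) = Σ P(x) log₂(P(x)/Q(x))

Computing term by term:
  P(1)·log₂(P(1)/Q(1)) = 0.2·log₂(0.2/0.3043) = -0.12110
  P(2)·log₂(P(2)/Q(2)) = 0.2·log₂(0.2/0.0724) = 0.29319
  P(3)·log₂(P(3)/Q(3)) = 0.2·log₂(0.2/0.2231) = -0.03154
  P(4)·log₂(P(4)/Q(4)) = 0.2·log₂(0.2/0.199) = 0.00145
  P(5)·log₂(P(5)/Q(5)) = 0.2·log₂(0.2/0.2012) = -0.00173

D_KL(P||Q) = -0.12110 + 0.29319 - 0.03154 + 0.00145 - 0.00173 = 0.14027 ≈ 0.1403 bits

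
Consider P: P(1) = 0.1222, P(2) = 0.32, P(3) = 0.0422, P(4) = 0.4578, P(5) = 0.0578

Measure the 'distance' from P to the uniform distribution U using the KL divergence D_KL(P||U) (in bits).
0.4788 bits

U(i) = 1/5 for all i

D_KL(P||U) = Σ P(x) log₂(P(x) / (1/5))
           = Σ P(x) log₂(P(x)) + log₂(5)
           = log₂(5) - H(P)

H(P) = -Σ P(x) log₂(P(x)):
  -P(1)·log₂(P(1)) = -(0.1222)·log₂(0.1222) = 0.37059
  -P(2)·log₂(P(2)) = -(0.32)·log₂(0.32) = 0.52603
  -P(3)·log₂(P(3)) = -(0.0422)·log₂(0.0422) = 0.19271
  -P(4)·log₂(P(4)) = -(0.4578)·log₂(0.4578) = 0.51604
  -P(5)·log₂(P(5)) = -(0.0578)·log₂(0.0578) = 0.23772
H(P) = 0.37059 + 0.52603 + 0.19271 + 0.51604 + 0.23772 = 1.84309 bits

log₂(5) = 2.32193 bits

D_KL(P||U) = 2.32193 - 1.84309 = 0.47884 ≈ 0.4788 bits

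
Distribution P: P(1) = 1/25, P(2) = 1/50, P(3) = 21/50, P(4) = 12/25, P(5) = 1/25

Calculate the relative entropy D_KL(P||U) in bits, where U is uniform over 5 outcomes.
0.8036 bits

U(i) = 1/5 for all i

D_KL(P||U) = Σ P(x) log₂(P(x) / (1/5))
           = Σ P(x) log₂(P(x)) + log₂(5)
           = log₂(5) - H(P)

H(P) = -Σ P(x) log₂(P(x)):
  -P(1)·log₂(P(1)) = -(1/25)·log₂(1/25) = 0.18575
  -P(2)·log₂(P(2)) = -(1/50)·log₂(1/50) = 0.11288
  -P(3)·log₂(P(3)) = -(21/50)·log₂(21/50) = 0.52565
  -P(4)·log₂(P(4)) = -(12/25)·log₂(12/25) = 0.50827
  -P(5)·log₂(P(5)) = -(1/25)·log₂(1/25) = 0.18575
H(P) = 0.18575 + 0.11288 + 0.52565 + 0.50827 + 0.18575 = 1.51830 bits

log₂(5) = 2.32193 bits

D_KL(P||U) = 2.32193 - 1.51830 = 0.80363 ≈ 0.8036 bits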